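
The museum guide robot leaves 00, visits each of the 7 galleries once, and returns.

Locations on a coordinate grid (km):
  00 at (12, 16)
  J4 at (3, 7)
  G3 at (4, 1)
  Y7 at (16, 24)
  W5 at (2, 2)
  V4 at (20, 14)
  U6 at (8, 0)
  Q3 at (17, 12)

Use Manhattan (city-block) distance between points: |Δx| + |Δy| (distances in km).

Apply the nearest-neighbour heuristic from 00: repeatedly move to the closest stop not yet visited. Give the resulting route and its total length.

Nearest-neighbour total = 92 km; route 00 → Q3 → V4 → Y7 → J4 → W5 → G3 → U6 → 00.

From 00: distances to unvisited — Q3=9, V4=10, Y7=12, J4=18, U6=20, G3=23, W5=24. Nearest is Q3 (9).
From Q3: distances to unvisited — V4=5, Y7=13, J4=19, U6=21, G3=24, W5=25. Nearest is V4 (5).
From V4: distances to unvisited — Y7=14, J4=24, U6=26, G3=29, W5=30. Nearest is Y7 (14).
From Y7: distances to unvisited — J4=30, U6=32, G3=35, W5=36. Nearest is J4 (30).
From J4: distances to unvisited — W5=6, G3=7, U6=12. Nearest is W5 (6).
From W5: distances to unvisited — G3=3, U6=8. Nearest is G3 (3).
From G3: distances to unvisited — U6=5. Nearest is U6 (5).
Return U6→00: 20.
Total = 9 + 5 + 14 + 30 + 6 + 3 + 5 + 20 = 92.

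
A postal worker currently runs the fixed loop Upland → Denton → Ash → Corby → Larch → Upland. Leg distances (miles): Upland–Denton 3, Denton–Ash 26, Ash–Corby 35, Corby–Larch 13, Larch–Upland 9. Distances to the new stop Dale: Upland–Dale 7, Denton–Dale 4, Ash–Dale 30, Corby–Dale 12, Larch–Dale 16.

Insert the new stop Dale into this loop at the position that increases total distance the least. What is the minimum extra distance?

Insertion cost between consecutive stops i–j is d(i,Dale) + d(Dale,j) − d(i,j):
  between Upland and Denton: 7 + 4 − 3 = 8
  between Denton and Ash: 4 + 30 − 26 = 8
  between Ash and Corby: 30 + 12 − 35 = 7
  between Corby and Larch: 12 + 16 − 13 = 15
  between Larch and Upland: 16 + 7 − 9 = 14
Cheapest insertion is between Ash and Corby, adding 7.
New total = 86 + 7 = 93.

Minimum extra distance: 7 miles, inserting Dale between Ash and Corby.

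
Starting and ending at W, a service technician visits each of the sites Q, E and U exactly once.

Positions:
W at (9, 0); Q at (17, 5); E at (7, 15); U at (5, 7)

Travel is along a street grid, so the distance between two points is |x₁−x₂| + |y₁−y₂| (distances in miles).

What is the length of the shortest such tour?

Shortest round trip = 54 miles.

W→Q→E→U→W: 13+20+10+11 = 54
W→Q→U→E→W: 13+14+10+17 = 54
W→E→Q→U→W: 17+20+14+11 = 62
The minimum is 54.
One optimal route: W → Q → E → U → W (or its reverse).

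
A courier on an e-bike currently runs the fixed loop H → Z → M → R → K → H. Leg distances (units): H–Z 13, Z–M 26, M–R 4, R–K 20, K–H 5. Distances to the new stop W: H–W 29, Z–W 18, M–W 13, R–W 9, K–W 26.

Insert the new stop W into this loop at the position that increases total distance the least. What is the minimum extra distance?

Insertion cost between consecutive stops i–j is d(i,W) + d(W,j) − d(i,j):
  between H and Z: 29 + 18 − 13 = 34
  between Z and M: 18 + 13 − 26 = 5
  between M and R: 13 + 9 − 4 = 18
  between R and K: 9 + 26 − 20 = 15
  between K and H: 26 + 29 − 5 = 50
Cheapest insertion is between Z and M, adding 5.
New total = 68 + 5 = 73.

Minimum extra distance: 5, inserting W between Z and M.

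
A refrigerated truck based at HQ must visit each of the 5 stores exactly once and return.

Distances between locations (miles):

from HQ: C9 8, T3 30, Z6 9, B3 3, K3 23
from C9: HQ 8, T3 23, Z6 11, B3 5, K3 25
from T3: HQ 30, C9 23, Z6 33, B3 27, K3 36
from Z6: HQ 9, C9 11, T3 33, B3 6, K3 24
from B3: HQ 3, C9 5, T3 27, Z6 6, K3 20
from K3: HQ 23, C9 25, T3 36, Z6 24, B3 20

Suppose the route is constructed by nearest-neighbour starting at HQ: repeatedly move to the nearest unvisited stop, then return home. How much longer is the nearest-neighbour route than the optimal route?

From HQ: B3=3, C9=8, Z6=9, K3=23, T3=30 → choose B3 (3).
From B3: C9=5, Z6=6, K3=20, T3=27 → choose C9 (5).
From C9: Z6=11, T3=23, K3=25 → choose Z6 (11).
From Z6: K3=24, T3=33 → choose K3 (24).
From K3: T3=36 → choose T3 (36).
NN route HQ → B3 → C9 → Z6 → K3 → T3 → HQ costs 109.
Optimal: HQ → C9 → T3 → K3 → Z6 → B3 → HQ costs 100 (by enumerating all 60 distinct tours).
Excess = 109 − 100 = 9.

The nearest-neighbour route is 9 miles longer than optimal.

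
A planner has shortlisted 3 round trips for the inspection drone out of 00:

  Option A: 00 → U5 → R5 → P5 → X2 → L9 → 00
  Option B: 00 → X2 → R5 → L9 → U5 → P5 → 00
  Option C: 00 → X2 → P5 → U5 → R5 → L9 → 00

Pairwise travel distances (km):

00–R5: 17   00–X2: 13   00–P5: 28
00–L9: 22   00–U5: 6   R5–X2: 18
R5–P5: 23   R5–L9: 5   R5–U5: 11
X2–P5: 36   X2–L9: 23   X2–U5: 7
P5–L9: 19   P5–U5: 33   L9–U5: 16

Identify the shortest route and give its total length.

113 km — Option B is the shortest.

Option A: 6 + 11 + 23 + 36 + 23 + 22 = 121
Option B: 13 + 18 + 5 + 16 + 33 + 28 = 113
Option C: 13 + 36 + 33 + 11 + 5 + 22 = 120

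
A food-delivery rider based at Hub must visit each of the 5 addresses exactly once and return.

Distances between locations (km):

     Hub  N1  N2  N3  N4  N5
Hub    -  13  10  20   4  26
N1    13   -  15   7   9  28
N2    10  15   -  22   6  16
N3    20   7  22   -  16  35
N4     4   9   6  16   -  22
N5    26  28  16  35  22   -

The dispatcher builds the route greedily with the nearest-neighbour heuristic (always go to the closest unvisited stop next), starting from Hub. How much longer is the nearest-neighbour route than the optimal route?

From Hub: N4=4, N2=10, N1=13, N3=20, N5=26 → choose N4 (4).
From N4: N2=6, N1=9, N3=16, N5=22 → choose N2 (6).
From N2: N1=15, N5=16, N3=22 → choose N1 (15).
From N1: N3=7, N5=28 → choose N3 (7).
From N3: N5=35 → choose N5 (35).
NN route Hub → N4 → N2 → N1 → N3 → N5 → Hub costs 93.
Optimal: Hub → N1 → N3 → N5 → N2 → N4 → Hub costs 81 (by enumerating all 60 distinct tours).
Excess = 93 − 81 = 12.

12 km longer than the optimal tour.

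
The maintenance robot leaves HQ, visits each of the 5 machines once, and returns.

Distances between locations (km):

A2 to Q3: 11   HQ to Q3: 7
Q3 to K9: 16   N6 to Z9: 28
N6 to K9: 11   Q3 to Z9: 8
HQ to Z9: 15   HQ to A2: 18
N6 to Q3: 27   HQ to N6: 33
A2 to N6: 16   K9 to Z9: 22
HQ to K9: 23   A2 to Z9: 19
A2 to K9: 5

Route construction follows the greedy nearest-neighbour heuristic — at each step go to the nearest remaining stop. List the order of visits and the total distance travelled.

HQ → [Q3:7 / Z9:15 / A2:18 / K9:23 / N6:33] → Q3 (7)
Q3 → [Z9:8 / A2:11 / K9:16 / N6:27] → Z9 (8)
Z9 → [A2:19 / K9:22 / N6:28] → A2 (19)
A2 → [K9:5 / N6:16] → K9 (5)
K9 → [N6:11] → N6 (11)
Return N6→HQ: 33.
Total = 7 + 8 + 19 + 5 + 11 + 33 = 83.

83 km along HQ → Q3 → Z9 → A2 → K9 → N6 → HQ.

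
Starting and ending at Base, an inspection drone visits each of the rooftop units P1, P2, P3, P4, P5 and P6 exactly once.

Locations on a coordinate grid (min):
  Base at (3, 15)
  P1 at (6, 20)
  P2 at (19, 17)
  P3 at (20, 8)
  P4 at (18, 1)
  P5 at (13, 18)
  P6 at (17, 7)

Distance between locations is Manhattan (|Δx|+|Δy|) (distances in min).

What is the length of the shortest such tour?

Minimum total distance: 72 min.

There are 360 distinct closed tours to check (reversals are equivalent).
Base-P1-P2-P3-P4-P5-P6-Base: 8+16+10+9+22+15+22 = 102
Base-P1-P2-P3-P4-P6-P5-Base: 8+16+10+9+7+15+13 = 78
Base-P1-P2-P3-P5-P4-P6-Base: 8+16+10+17+22+7+22 = 102
Base-P1-P2-P3-P5-P6-P4-Base: 8+16+10+17+15+7+29 = 102
Base-P1-P2-P3-P6-P4-P5-Base: 8+16+10+4+7+22+13 = 80
Base-P1-P2-P3-P6-P5-P4-Base: 8+16+10+4+15+22+29 = 104
Base-P1-P2-P4-P3-P5-P6-Base: 8+16+17+9+17+15+22 = 104
Base-P1-P2-P4-P3-P6-P5-Base: 8+16+17+9+4+15+13 = 82
… (352 more)
Base-P1-P5-P2-P3-P4-P6-Base: 8+9+7+10+9+7+22 = 72  ← best
The minimum is 72.
One optimal route: Base → P1 → P5 → P2 → P3 → P4 → P6 → Base (or its reverse).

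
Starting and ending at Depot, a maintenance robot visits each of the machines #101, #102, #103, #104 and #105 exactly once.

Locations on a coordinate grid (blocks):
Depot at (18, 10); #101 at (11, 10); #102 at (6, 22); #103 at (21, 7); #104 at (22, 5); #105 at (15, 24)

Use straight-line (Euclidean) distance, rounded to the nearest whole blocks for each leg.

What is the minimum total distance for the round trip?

There are 60 distinct closed tours to check (reversals are equivalent).
Depot - #101 - #102 - #103 - #104 - #105 - Depot: 7+13+21+2+20+14 = 77
Depot - #101 - #102 - #103 - #105 - #104 - Depot: 7+13+21+18+20+6 = 85
Depot - #101 - #102 - #104 - #103 - #105 - Depot: 7+13+23+2+18+14 = 77
Depot - #101 - #102 - #104 - #105 - #103 - Depot: 7+13+23+20+18+4 = 85
Depot - #101 - #102 - #105 - #103 - #104 - Depot: 7+13+9+18+2+6 = 55
Depot - #101 - #102 - #105 - #104 - #103 - Depot: 7+13+9+20+2+4 = 55
Depot - #101 - #103 - #102 - #104 - #105 - Depot: 7+10+21+23+20+14 = 95
Depot - #101 - #103 - #102 - #105 - #104 - Depot: 7+10+21+9+20+6 = 73
Depot - #101 - #103 - #104 - #102 - #105 - Depot: 7+10+2+23+9+14 = 65
Depot - #101 - #103 - #104 - #105 - #102 - Depot: 7+10+2+20+9+17 = 65
Depot - #101 - #103 - #105 - #102 - #104 - Depot: 7+10+18+9+23+6 = 73
Depot - #101 - #103 - #105 - #104 - #102 - Depot: 7+10+18+20+23+17 = 95
Depot - #101 - #104 - #102 - #103 - #105 - Depot: 7+12+23+21+18+14 = 95
Depot - #101 - #104 - #102 - #105 - #103 - Depot: 7+12+23+9+18+4 = 73
… (46 more)
Depot - #103 - #104 - #101 - #102 - #105 - Depot: 4+2+12+13+9+14 = 54  ← best
The minimum is 54.
One optimal route: Depot → #103 → #104 → #101 → #102 → #105 → Depot (or its reverse).

Shortest round trip = 54 blocks.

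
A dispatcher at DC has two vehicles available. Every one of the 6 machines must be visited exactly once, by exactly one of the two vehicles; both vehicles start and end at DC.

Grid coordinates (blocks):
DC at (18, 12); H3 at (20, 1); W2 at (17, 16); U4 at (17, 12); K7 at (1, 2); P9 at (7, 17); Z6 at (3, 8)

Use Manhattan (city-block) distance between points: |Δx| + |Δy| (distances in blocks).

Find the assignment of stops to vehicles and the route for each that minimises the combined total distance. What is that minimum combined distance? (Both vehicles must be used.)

72 blocks — the smallest possible combined total.

Check every non-empty split of the stops between the two vehicles; for each half take its own optimal tour:
  {H3} + {W2, U4, K7, P9, Z6}: 26 + 64 = 90
  {W2} + {H3, U4, K7, P9, Z6}: 10 + 70 = 80
  {H3, W2} + {U4, K7, P9, Z6}: 36 + 64 = 100
  {U4} + {H3, W2, K7, P9, Z6}: 2 + 70 = 72
  {H3, U4} + {W2, K7, P9, Z6}: 28 + 64 = 92
  {W2, U4} + {H3, K7, P9, Z6}: 10 + 70 = 80
  … (31 splits in total)
Best: vehicle 1 DC → U4 → DC = 2; vehicle 2 DC → H3 → K7 → Z6 → P9 → W2 → DC = 70; combined 72.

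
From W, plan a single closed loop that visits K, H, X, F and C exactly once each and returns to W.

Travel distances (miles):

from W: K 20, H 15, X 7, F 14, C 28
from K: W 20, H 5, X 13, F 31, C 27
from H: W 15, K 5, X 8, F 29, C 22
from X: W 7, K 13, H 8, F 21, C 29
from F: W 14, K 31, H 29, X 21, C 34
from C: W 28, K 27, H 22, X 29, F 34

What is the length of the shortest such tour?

With 5 stops there are 5!/2 = 60 distinct round trips (a route and its reverse cost the same).
W → K → H → X → F → C → W: 20+5+8+21+34+28 = 116
W → K → H → X → C → F → W: 20+5+8+29+34+14 = 110
W → K → H → F → X → C → W: 20+5+29+21+29+28 = 132
W → K → H → F → C → X → W: 20+5+29+34+29+7 = 124
W → K → H → C → X → F → W: 20+5+22+29+21+14 = 111
W → K → H → C → F → X → W: 20+5+22+34+21+7 = 109
W → K → X → H → F → C → W: 20+13+8+29+34+28 = 132
W → K → X → H → C → F → W: 20+13+8+22+34+14 = 111
W → K → X → F → H → C → W: 20+13+21+29+22+28 = 133
W → K → X → F → C → H → W: 20+13+21+34+22+15 = 125
W → K → X → C → H → F → W: 20+13+29+22+29+14 = 127
W → K → X → C → F → H → W: 20+13+29+34+29+15 = 140
W → K → F → H → X → C → W: 20+31+29+8+29+28 = 145
W → K → F → H → C → X → W: 20+31+29+22+29+7 = 138
… (46 more)
W → X → K → H → C → F → W: 7+13+5+22+34+14 = 95  ← best
The minimum is 95.
One optimal route: W → X → K → H → C → F → W (or its reverse).

Minimum total distance: 95 miles.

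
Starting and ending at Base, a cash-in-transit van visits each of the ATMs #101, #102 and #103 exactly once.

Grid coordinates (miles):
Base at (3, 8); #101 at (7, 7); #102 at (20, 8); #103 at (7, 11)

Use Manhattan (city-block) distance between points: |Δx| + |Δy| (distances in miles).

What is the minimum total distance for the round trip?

Base-#101-#102-#103-Base: 5+14+16+7 = 42
Base-#101-#103-#102-Base: 5+4+16+17 = 42
Base-#102-#101-#103-Base: 17+14+4+7 = 42
The minimum is 42.
One optimal route: Base → #101 → #102 → #103 → Base (or its reverse).

Minimum total distance: 42 miles.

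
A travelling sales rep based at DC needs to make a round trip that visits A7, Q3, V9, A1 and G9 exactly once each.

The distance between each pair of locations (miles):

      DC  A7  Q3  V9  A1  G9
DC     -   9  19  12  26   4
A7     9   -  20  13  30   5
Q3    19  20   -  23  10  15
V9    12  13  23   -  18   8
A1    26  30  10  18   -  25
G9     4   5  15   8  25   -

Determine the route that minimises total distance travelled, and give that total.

DC → A7 → Q3 → V9 → A1 → G9 → DC: 9+20+23+18+25+4 = 99
DC → A7 → Q3 → V9 → G9 → A1 → DC: 9+20+23+8+25+26 = 111
DC → A7 → Q3 → A1 → V9 → G9 → DC: 9+20+10+18+8+4 = 69
DC → A7 → Q3 → A1 → G9 → V9 → DC: 9+20+10+25+8+12 = 84
DC → A7 → Q3 → G9 → V9 → A1 → DC: 9+20+15+8+18+26 = 96
DC → A7 → Q3 → G9 → A1 → V9 → DC: 9+20+15+25+18+12 = 99
DC → A7 → V9 → Q3 → A1 → G9 → DC: 9+13+23+10+25+4 = 84
DC → A7 → V9 → Q3 → G9 → A1 → DC: 9+13+23+15+25+26 = 111
DC → A7 → V9 → A1 → Q3 → G9 → DC: 9+13+18+10+15+4 = 69
DC → A7 → V9 → A1 → G9 → Q3 → DC: 9+13+18+25+15+19 = 99
DC → A7 → V9 → G9 → Q3 → A1 → DC: 9+13+8+15+10+26 = 81
DC → A7 → V9 → G9 → A1 → Q3 → DC: 9+13+8+25+10+19 = 84
DC → A7 → A1 → Q3 → V9 → G9 → DC: 9+30+10+23+8+4 = 84
DC → A7 → A1 → Q3 → G9 → V9 → DC: 9+30+10+15+8+12 = 84
… (46 more)
The minimum is 69.
One optimal route: DC → A7 → Q3 → A1 → V9 → G9 → DC (or its reverse).

Shortest round trip = 69 miles.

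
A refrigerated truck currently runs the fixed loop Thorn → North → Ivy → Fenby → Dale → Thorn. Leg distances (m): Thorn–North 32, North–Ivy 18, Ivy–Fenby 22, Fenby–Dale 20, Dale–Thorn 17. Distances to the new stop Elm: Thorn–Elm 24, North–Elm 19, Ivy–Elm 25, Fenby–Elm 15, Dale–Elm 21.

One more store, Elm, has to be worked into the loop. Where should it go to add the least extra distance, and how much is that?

Adding 11 m by placing Elm on the Thorn–North leg.

Insertion cost between consecutive stops i–j is d(i,Elm) + d(Elm,j) − d(i,j):
  between Thorn and North: 24 + 19 − 32 = 11
  between North and Ivy: 19 + 25 − 18 = 26
  between Ivy and Fenby: 25 + 15 − 22 = 18
  between Fenby and Dale: 15 + 21 − 20 = 16
  between Dale and Thorn: 21 + 24 − 17 = 28
Cheapest insertion is between Thorn and North, adding 11.
New total = 109 + 11 = 120.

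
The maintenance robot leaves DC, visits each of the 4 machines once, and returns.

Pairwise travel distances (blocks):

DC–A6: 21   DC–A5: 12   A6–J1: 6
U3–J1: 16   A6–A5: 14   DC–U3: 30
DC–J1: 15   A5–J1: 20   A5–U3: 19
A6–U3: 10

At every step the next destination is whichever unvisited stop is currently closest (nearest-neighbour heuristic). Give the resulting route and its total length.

Total distance 78 blocks via the nearest-neighbour route DC → A5 → A6 → J1 → U3 → DC.

DC → [A5:12 / J1:15 / A6:21 / U3:30] → A5 (12)
A5 → [A6:14 / U3:19 / J1:20] → A6 (14)
A6 → [J1:6 / U3:10] → J1 (6)
J1 → [U3:16] → U3 (16)
Return U3→DC: 30.
Total = 12 + 14 + 6 + 16 + 30 = 78.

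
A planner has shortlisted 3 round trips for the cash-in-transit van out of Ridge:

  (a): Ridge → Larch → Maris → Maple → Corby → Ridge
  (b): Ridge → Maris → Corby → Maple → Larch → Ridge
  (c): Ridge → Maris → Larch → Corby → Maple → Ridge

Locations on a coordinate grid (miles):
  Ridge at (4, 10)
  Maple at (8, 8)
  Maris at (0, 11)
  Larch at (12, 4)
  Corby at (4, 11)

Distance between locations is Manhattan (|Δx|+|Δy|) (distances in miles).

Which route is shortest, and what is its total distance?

(a): 14 + 19 + 11 + 7 + 1 = 52
(b): 5 + 4 + 7 + 8 + 14 = 38
(c): 5 + 19 + 15 + 7 + 6 = 52

38 miles — (b) is the shortest.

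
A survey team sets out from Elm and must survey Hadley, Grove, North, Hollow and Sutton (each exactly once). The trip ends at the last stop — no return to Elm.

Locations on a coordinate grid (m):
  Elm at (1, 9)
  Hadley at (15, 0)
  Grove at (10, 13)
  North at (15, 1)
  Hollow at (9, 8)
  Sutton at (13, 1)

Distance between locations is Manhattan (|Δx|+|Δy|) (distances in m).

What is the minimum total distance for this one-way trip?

There are 5! = 120 possible orderings.
Elm - Hadley - Grove - North - Hollow - Sutton: 23+18+17+13+11 = 82
Elm - Hadley - Grove - North - Sutton - Hollow: 23+18+17+2+11 = 71
Elm - Hadley - Grove - Hollow - North - Sutton: 23+18+6+13+2 = 62
Elm - Hadley - Grove - Hollow - Sutton - North: 23+18+6+11+2 = 60
Elm - Hadley - Grove - Sutton - North - Hollow: 23+18+15+2+13 = 71
Elm - Hadley - Grove - Sutton - Hollow - North: 23+18+15+11+13 = 80
Elm - Hadley - North - Grove - Hollow - Sutton: 23+1+17+6+11 = 58
Elm - Hadley - North - Grove - Sutton - Hollow: 23+1+17+15+11 = 67
Elm - Hadley - North - Hollow - Grove - Sutton: 23+1+13+6+15 = 58
Elm - Hadley - North - Hollow - Sutton - Grove: 23+1+13+11+15 = 63
Elm - Hadley - North - Sutton - Grove - Hollow: 23+1+2+15+6 = 47
Elm - Hadley - North - Sutton - Hollow - Grove: 23+1+2+11+6 = 43
Elm - Hadley - Hollow - Grove - North - Sutton: 23+14+6+17+2 = 62
Elm - Hadley - Hollow - Grove - Sutton - North: 23+14+6+15+2 = 60
… (106 more)
Elm - Grove - Hollow - Sutton - North - Hadley: 13+6+11+2+1 = 33  ← best
The minimum is 33.
One shortest path: Elm → Grove → Hollow → Sutton → North → Hadley.

Minimum one-way distance = 33 m.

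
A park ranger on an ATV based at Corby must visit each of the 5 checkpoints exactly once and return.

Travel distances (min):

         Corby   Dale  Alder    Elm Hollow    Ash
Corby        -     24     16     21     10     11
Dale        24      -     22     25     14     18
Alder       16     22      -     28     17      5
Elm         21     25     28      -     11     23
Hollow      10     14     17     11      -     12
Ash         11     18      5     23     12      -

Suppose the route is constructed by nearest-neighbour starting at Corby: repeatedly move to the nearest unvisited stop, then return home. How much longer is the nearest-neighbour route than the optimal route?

From Corby: Hollow=10, Ash=11, Alder=16, Elm=21, Dale=24 → choose Hollow (10).
From Hollow: Elm=11, Ash=12, Dale=14, Alder=17 → choose Elm (11).
From Elm: Ash=23, Dale=25, Alder=28 → choose Ash (23).
From Ash: Alder=5, Dale=18 → choose Alder (5).
From Alder: Dale=22 → choose Dale (22).
NN route Corby → Hollow → Elm → Ash → Alder → Dale → Corby costs 95.
Optimal: Corby → Elm → Hollow → Dale → Alder → Ash → Corby costs 84 (by enumerating all 60 distinct tours).
Excess = 95 − 84 = 11.

The nearest-neighbour route is 11 min longer than optimal.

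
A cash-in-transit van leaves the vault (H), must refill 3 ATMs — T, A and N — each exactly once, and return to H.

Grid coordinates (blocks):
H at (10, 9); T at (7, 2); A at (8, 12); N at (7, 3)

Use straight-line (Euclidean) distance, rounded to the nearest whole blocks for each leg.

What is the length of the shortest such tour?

Shortest round trip = 22 blocks.

There are 3 distinct closed tours to check (reversals are equivalent).
H → T → A → N → H: 8+10+9+7 = 34
H → T → N → A → H: 8+1+9+4 = 22
H → A → T → N → H: 4+10+1+7 = 22
The minimum is 22.
One optimal route: H → T → N → A → H (or its reverse).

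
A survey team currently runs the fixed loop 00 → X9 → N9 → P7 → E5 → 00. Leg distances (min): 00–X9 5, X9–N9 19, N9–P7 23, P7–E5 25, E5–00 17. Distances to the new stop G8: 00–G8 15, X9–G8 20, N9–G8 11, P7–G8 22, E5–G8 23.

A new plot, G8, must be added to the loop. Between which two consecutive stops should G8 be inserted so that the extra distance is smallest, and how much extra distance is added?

Insertion cost between consecutive stops i–j is d(i,G8) + d(G8,j) − d(i,j):
  between 00 and X9: 15 + 20 − 5 = 30
  between X9 and N9: 20 + 11 − 19 = 12
  between N9 and P7: 11 + 22 − 23 = 10
  between P7 and E5: 22 + 23 − 25 = 20
  between E5 and 00: 23 + 15 − 17 = 21
Cheapest insertion is between N9 and P7, adding 10.
New total = 89 + 10 = 99.

Adding 10 min by placing G8 on the N9–P7 leg.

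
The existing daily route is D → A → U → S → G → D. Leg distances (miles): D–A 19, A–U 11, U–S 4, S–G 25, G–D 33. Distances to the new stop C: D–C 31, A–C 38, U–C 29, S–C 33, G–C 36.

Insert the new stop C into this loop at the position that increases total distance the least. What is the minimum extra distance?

Insertion cost between consecutive stops i–j is d(i,C) + d(C,j) − d(i,j):
  between D and A: 31 + 38 − 19 = 50
  between A and U: 38 + 29 − 11 = 56
  between U and S: 29 + 33 − 4 = 58
  between S and G: 33 + 36 − 25 = 44
  between G and D: 36 + 31 − 33 = 34
Cheapest insertion is between G and D, adding 34.
New total = 92 + 34 = 126.

+34 miles — insert C between G and D.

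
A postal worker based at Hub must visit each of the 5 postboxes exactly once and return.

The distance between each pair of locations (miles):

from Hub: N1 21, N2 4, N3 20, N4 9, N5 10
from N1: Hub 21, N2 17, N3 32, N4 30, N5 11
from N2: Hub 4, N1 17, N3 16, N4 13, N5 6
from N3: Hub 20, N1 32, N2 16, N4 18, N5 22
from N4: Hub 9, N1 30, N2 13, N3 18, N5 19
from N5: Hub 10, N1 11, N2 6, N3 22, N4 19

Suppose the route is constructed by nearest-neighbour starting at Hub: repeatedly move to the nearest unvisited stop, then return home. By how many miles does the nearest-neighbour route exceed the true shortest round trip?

From Hub: N2=4, N4=9, N5=10, N3=20, N1=21 → choose N2 (4).
From N2: N5=6, N4=13, N3=16, N1=17 → choose N5 (6).
From N5: N1=11, N4=19, N3=22 → choose N1 (11).
From N1: N4=30, N3=32 → choose N4 (30).
From N4: N3=18 → choose N3 (18).
NN route Hub → N2 → N5 → N1 → N4 → N3 → Hub costs 89.
Optimal: Hub → N2 → N5 → N1 → N3 → N4 → Hub costs 80 (by enumerating all 60 distinct tours).
Excess = 89 − 80 = 9.

9 miles longer than the optimal tour.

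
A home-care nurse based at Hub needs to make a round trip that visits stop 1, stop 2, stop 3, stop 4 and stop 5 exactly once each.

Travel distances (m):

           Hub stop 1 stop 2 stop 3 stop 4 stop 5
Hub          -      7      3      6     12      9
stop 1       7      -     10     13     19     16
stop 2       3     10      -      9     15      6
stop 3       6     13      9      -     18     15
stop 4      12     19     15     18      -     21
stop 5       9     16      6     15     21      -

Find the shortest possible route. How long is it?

There are 60 distinct closed tours to check (reversals are equivalent).
Hub→stop 1→stop 2→stop 3→stop 4→stop 5→Hub: 7+10+9+18+21+9 = 74
Hub→stop 1→stop 2→stop 3→stop 5→stop 4→Hub: 7+10+9+15+21+12 = 74
Hub→stop 1→stop 2→stop 4→stop 3→stop 5→Hub: 7+10+15+18+15+9 = 74
Hub→stop 1→stop 2→stop 4→stop 5→stop 3→Hub: 7+10+15+21+15+6 = 74
Hub→stop 1→stop 2→stop 5→stop 3→stop 4→Hub: 7+10+6+15+18+12 = 68
Hub→stop 1→stop 2→stop 5→stop 4→stop 3→Hub: 7+10+6+21+18+6 = 68
Hub→stop 1→stop 3→stop 2→stop 4→stop 5→Hub: 7+13+9+15+21+9 = 74
Hub→stop 1→stop 3→stop 2→stop 5→stop 4→Hub: 7+13+9+6+21+12 = 68
Hub→stop 1→stop 3→stop 4→stop 2→stop 5→Hub: 7+13+18+15+6+9 = 68
Hub→stop 1→stop 3→stop 4→stop 5→stop 2→Hub: 7+13+18+21+6+3 = 68
Hub→stop 1→stop 3→stop 5→stop 2→stop 4→Hub: 7+13+15+6+15+12 = 68
Hub→stop 1→stop 3→stop 5→stop 4→stop 2→Hub: 7+13+15+21+15+3 = 74
Hub→stop 1→stop 4→stop 2→stop 3→stop 5→Hub: 7+19+15+9+15+9 = 74
Hub→stop 1→stop 4→stop 2→stop 5→stop 3→Hub: 7+19+15+6+15+6 = 68
… (46 more)
The minimum is 68.
One optimal route: Hub → stop 1 → stop 2 → stop 5 → stop 3 → stop 4 → Hub (or its reverse).

68 m — the shortest possible round trip.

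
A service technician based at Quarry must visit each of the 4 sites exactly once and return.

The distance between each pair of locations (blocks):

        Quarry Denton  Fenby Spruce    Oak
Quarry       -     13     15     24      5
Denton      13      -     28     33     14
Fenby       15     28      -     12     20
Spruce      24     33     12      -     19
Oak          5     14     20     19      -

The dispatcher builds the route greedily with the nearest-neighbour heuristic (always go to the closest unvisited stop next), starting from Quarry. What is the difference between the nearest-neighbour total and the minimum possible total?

Excess over optimum: 10 blocks.

Quarry: Oak=5, Denton=13, Fenby=15, Spruce=24 ⇒ Oak
Oak: Denton=14, Spruce=19, Fenby=20 ⇒ Denton
Denton: Fenby=28, Spruce=33 ⇒ Fenby
Fenby: Spruce=12 ⇒ Spruce
NN route Quarry → Oak → Denton → Fenby → Spruce → Quarry costs 83.
Optimal: Quarry → Denton → Oak → Spruce → Fenby → Quarry costs 73 (by enumerating all 12 distinct tours).
Excess = 83 − 73 = 10.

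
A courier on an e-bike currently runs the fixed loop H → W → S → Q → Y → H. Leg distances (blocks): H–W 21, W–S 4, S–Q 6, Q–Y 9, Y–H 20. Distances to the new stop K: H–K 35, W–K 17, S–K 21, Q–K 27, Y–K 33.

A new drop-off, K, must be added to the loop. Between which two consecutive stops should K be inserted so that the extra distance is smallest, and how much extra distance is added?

Insertion cost between consecutive stops i–j is d(i,K) + d(K,j) − d(i,j):
  between H and W: 35 + 17 − 21 = 31
  between W and S: 17 + 21 − 4 = 34
  between S and Q: 21 + 27 − 6 = 42
  between Q and Y: 27 + 33 − 9 = 51
  between Y and H: 33 + 35 − 20 = 48
Cheapest insertion is between H and W, adding 31.
New total = 60 + 31 = 91.

Adding 31 blocks by placing K on the H–W leg.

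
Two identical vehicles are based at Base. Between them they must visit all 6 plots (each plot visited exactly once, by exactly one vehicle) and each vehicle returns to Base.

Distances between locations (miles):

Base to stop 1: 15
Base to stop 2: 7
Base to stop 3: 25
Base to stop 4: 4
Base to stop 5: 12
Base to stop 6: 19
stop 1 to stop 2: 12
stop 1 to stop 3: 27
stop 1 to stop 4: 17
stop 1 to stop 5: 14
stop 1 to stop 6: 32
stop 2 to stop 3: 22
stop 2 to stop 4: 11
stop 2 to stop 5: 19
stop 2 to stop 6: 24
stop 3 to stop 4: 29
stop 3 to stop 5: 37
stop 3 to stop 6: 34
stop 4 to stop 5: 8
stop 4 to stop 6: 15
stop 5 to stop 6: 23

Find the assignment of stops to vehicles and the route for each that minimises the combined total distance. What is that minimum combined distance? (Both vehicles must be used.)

Try each way of splitting the stops between the two vehicles (each non-empty) and, for each split, find the best tour for each vehicle:
  {stop 1} + {stop 2, stop 3, stop 4, stop 5, stop 6}: 30 + 98 = 128
  {stop 2} + {stop 1, stop 3, stop 4, stop 5, stop 6}: 14 + 106 = 120
  {stop 1, stop 2} + {stop 3, stop 4, stop 5, stop 6}: 34 + 94 = 128
  {stop 3} + {stop 1, stop 2, stop 4, stop 5, stop 6}: 50 + 75 = 125
  {stop 1, stop 3} + {stop 2, stop 4, stop 5, stop 6}: 67 + 66 = 133
  {stop 2, stop 3} + {stop 1, stop 4, stop 5, stop 6}: 54 + 71 = 125
  … (31 splits in total)
Best: vehicle 1 Base → stop 2 → Base = 14; vehicle 2 Base → stop 4 → stop 5 → stop 1 → stop 3 → stop 6 → Base = 106; combined 120.

Minimum combined distance: 120 miles.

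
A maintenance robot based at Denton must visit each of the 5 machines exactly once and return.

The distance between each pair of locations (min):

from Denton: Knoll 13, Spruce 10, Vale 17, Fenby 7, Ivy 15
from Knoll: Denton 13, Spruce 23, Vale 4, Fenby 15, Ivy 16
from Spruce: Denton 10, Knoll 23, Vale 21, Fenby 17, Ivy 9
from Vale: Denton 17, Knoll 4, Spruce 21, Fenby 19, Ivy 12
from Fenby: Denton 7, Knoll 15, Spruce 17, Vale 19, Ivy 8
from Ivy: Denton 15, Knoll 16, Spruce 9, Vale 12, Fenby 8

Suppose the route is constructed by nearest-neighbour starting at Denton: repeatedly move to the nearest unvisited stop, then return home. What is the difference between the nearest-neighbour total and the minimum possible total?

Excess over optimum: 5 min.

Denton: Fenby=7, Spruce=10, Knoll=13, Ivy=15, Vale=17 ⇒ Fenby
Fenby: Ivy=8, Knoll=15, Spruce=17, Vale=19 ⇒ Ivy
Ivy: Spruce=9, Vale=12, Knoll=16 ⇒ Spruce
Spruce: Vale=21, Knoll=23 ⇒ Vale
Vale: Knoll=4 ⇒ Knoll
NN route Denton → Fenby → Ivy → Spruce → Vale → Knoll → Denton costs 62.
Optimal: Denton → Spruce → Ivy → Vale → Knoll → Fenby → Denton costs 57 (by enumerating all 60 distinct tours).
Excess = 62 − 57 = 5.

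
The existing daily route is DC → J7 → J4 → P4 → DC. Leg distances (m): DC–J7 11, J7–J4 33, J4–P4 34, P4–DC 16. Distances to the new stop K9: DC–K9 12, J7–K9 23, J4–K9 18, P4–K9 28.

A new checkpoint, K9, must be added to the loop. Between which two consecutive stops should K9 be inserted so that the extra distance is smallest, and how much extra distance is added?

Insertion cost between consecutive stops i–j is d(i,K9) + d(K9,j) − d(i,j):
  between DC and J7: 12 + 23 − 11 = 24
  between J7 and J4: 23 + 18 − 33 = 8
  between J4 and P4: 18 + 28 − 34 = 12
  between P4 and DC: 28 + 12 − 16 = 24
Cheapest insertion is between J7 and J4, adding 8.
New total = 94 + 8 = 102.

Minimum extra distance: 8 m, inserting K9 between J7 and J4.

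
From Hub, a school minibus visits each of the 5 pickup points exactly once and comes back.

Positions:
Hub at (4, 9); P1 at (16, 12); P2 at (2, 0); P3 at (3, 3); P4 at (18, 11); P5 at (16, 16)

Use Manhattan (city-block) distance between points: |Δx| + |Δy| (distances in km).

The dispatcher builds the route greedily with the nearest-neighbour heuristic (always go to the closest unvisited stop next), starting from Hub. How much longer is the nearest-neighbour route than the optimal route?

The nearest-neighbour route is 2 km longer than optimal.

From Hub: P3=7, P2=11, P1=15, P4=16, P5=19 → choose P3 (7).
From P3: P2=4, P1=22, P4=23, P5=26 → choose P2 (4).
From P2: P1=26, P4=27, P5=30 → choose P1 (26).
From P1: P4=3, P5=4 → choose P4 (3).
From P4: P5=7 → choose P5 (7).
NN route Hub → P3 → P2 → P1 → P4 → P5 → Hub costs 66.
Optimal: Hub → P1 → P5 → P4 → P2 → P3 → Hub costs 64 (by enumerating all 60 distinct tours).
Excess = 66 − 64 = 2.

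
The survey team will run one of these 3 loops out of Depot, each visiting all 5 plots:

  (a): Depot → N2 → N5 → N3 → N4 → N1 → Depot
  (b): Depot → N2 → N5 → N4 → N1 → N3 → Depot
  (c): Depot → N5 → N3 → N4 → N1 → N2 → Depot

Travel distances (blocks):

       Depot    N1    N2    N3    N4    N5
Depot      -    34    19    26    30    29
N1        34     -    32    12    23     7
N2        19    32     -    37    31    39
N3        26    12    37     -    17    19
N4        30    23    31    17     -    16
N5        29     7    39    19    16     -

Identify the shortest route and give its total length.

(a): 19 + 39 + 19 + 17 + 23 + 34 = 151
(b): 19 + 39 + 16 + 23 + 12 + 26 = 135
(c): 29 + 19 + 17 + 23 + 32 + 19 = 139

135 blocks — (b) is the shortest.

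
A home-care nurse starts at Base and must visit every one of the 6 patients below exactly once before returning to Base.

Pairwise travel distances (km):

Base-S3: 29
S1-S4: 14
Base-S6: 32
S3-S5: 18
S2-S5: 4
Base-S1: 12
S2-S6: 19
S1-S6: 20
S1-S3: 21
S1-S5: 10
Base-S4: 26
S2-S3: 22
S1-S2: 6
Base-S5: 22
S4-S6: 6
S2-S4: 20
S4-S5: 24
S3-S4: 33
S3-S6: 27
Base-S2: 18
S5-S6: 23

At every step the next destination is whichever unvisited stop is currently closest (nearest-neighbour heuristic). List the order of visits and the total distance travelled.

At Base the remaining stops are S1 12, S2 18, S5 22, S4 26, S3 29, S6 32; go to S1.
At S1 the remaining stops are S2 6, S5 10, S4 14, S6 20, S3 21; go to S2.
At S2 the remaining stops are S5 4, S6 19, S4 20, S3 22; go to S5.
At S5 the remaining stops are S3 18, S6 23, S4 24; go to S3.
At S3 the remaining stops are S6 27, S4 33; go to S6.
At S6 the remaining stops are S4 6; go to S4.
Return S4→Base: 26.
Total = 12 + 6 + 4 + 18 + 27 + 6 + 26 = 99.

Total distance 99 km via the nearest-neighbour route Base → S1 → S2 → S5 → S3 → S6 → S4 → Base.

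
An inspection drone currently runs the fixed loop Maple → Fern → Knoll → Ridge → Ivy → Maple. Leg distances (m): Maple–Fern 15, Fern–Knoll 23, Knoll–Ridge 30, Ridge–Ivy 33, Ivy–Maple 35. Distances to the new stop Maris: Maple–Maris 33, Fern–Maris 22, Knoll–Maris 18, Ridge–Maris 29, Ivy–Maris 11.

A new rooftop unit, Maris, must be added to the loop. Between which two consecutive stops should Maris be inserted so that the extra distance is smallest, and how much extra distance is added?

Insertion cost between consecutive stops i–j is d(i,Maris) + d(Maris,j) − d(i,j):
  between Maple and Fern: 33 + 22 − 15 = 40
  between Fern and Knoll: 22 + 18 − 23 = 17
  between Knoll and Ridge: 18 + 29 − 30 = 17
  between Ridge and Ivy: 29 + 11 − 33 = 7
  between Ivy and Maple: 11 + 33 − 35 = 9
Cheapest insertion is between Ridge and Ivy, adding 7.
New total = 136 + 7 = 143.

+7 m — insert Maris between Ridge and Ivy.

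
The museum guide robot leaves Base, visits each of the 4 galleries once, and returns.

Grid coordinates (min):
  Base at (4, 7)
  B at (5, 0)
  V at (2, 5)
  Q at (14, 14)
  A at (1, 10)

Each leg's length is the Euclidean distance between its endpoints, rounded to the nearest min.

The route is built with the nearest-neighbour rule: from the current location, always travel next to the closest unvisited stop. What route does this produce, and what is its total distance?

48 min along Base → V → A → B → Q → Base.

Base → [V:3 / A:4 / B:7 / Q:12] → V (3)
V → [A:5 / B:6 / Q:15] → A (5)
A → [B:11 / Q:14] → B (11)
B → [Q:17] → Q (17)
Return Q→Base: 12.
Total = 3 + 5 + 11 + 17 + 12 = 48.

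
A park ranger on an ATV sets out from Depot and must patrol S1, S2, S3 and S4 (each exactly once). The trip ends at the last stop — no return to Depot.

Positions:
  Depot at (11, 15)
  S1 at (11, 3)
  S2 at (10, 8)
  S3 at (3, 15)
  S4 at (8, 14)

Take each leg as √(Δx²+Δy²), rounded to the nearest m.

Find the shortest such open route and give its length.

There are 4! = 24 possible orderings.
Depot - S1 - S2 - S3 - S4: 12+5+10+5 = 32
Depot - S1 - S2 - S4 - S3: 12+5+6+5 = 28
Depot - S1 - S3 - S2 - S4: 12+14+10+6 = 42
Depot - S1 - S3 - S4 - S2: 12+14+5+6 = 37
Depot - S1 - S4 - S2 - S3: 12+11+6+10 = 39
Depot - S1 - S4 - S3 - S2: 12+11+5+10 = 38
Depot - S2 - S1 - S3 - S4: 7+5+14+5 = 31
Depot - S2 - S1 - S4 - S3: 7+5+11+5 = 28
Depot - S2 - S3 - S1 - S4: 7+10+14+11 = 42
Depot - S2 - S3 - S4 - S1: 7+10+5+11 = 33
Depot - S2 - S4 - S1 - S3: 7+6+11+14 = 38
Depot - S2 - S4 - S3 - S1: 7+6+5+14 = 32
Depot - S3 - S1 - S2 - S4: 8+14+5+6 = 33
Depot - S3 - S1 - S4 - S2: 8+14+11+6 = 39
… (10 more)
Depot - S4 - S3 - S2 - S1: 3+5+10+5 = 23  ← best
The minimum is 23.
One shortest path: Depot → S4 → S3 → S2 → S1.

Minimum one-way distance = 23 m.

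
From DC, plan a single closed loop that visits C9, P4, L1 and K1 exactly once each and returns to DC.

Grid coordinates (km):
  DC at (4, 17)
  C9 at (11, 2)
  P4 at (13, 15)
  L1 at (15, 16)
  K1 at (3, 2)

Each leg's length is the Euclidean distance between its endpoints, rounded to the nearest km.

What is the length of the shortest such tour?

There are 12 distinct closed tours to check (reversals are equivalent).
DC → C9 → P4 → L1 → K1 → DC: 17+13+2+18+15 = 65
DC → C9 → P4 → K1 → L1 → DC: 17+13+16+18+11 = 75
DC → C9 → L1 → P4 → K1 → DC: 17+15+2+16+15 = 65
DC → C9 → L1 → K1 → P4 → DC: 17+15+18+16+9 = 75
DC → C9 → K1 → P4 → L1 → DC: 17+8+16+2+11 = 54
DC → C9 → K1 → L1 → P4 → DC: 17+8+18+2+9 = 54
DC → P4 → C9 → L1 → K1 → DC: 9+13+15+18+15 = 70
DC → P4 → C9 → K1 → L1 → DC: 9+13+8+18+11 = 59
DC → P4 → L1 → C9 → K1 → DC: 9+2+15+8+15 = 49
DC → P4 → K1 → C9 → L1 → DC: 9+16+8+15+11 = 59
DC → L1 → C9 → P4 → K1 → DC: 11+15+13+16+15 = 70
DC → L1 → P4 → C9 → K1 → DC: 11+2+13+8+15 = 49
The minimum is 49.
One optimal route: DC → P4 → L1 → C9 → K1 → DC (or its reverse).

Minimum total distance: 49 km.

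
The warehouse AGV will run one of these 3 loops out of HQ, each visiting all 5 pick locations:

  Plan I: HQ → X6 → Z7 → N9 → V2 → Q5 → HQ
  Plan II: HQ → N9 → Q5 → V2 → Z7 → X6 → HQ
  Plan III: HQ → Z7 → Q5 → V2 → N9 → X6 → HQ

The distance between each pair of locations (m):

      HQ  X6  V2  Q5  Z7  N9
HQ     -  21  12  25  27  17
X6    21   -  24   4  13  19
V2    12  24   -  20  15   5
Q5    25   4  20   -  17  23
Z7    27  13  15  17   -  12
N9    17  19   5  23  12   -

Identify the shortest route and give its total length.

Plan I: 21 + 13 + 12 + 5 + 20 + 25 = 96
Plan II: 17 + 23 + 20 + 15 + 13 + 21 = 109
Plan III: 27 + 17 + 20 + 5 + 19 + 21 = 109

Shortest is Plan I, total 96 m.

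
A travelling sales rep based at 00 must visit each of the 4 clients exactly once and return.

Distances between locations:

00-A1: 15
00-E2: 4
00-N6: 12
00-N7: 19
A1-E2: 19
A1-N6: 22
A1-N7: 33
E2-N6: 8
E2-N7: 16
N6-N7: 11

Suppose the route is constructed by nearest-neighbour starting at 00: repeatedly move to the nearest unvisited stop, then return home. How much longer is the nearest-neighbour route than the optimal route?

The nearest-neighbour route is 3 longer than optimal.

From 00: E2=4, N6=12, A1=15, N7=19 → choose E2 (4).
From E2: N6=8, N7=16, A1=19 → choose N6 (8).
From N6: N7=11, A1=22 → choose N7 (11).
From N7: A1=33 → choose A1 (33).
NN route 00 → E2 → N6 → N7 → A1 → 00 costs 71.
Optimal: 00 → A1 → N6 → N7 → E2 → 00 costs 68 (by enumerating all 12 distinct tours).
Excess = 71 − 68 = 3.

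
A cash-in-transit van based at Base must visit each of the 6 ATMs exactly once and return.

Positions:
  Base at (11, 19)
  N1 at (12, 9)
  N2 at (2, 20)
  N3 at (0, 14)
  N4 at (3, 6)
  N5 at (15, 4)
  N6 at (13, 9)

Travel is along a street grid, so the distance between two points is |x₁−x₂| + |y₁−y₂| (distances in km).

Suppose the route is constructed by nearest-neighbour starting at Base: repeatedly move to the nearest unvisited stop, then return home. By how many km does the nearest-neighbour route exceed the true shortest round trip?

Base: N2=10, N1=11, N6=12, N3=16, N5=19, N4=21 ⇒ N2
N2: N3=8, N4=15, N1=21, N6=22, N5=29 ⇒ N3
N3: N4=11, N1=17, N6=18, N5=25 ⇒ N4
N4: N1=12, N6=13, N5=14 ⇒ N1
N1: N6=1, N5=8 ⇒ N6
N6: N5=7 ⇒ N5
NN route Base → N2 → N3 → N4 → N1 → N6 → N5 → Base costs 68.
Optimal: Base → N1 → N6 → N5 → N4 → N3 → N2 → Base costs 62 (by enumerating all 360 distinct tours).
Excess = 68 − 62 = 6.

Excess over optimum: 6 km.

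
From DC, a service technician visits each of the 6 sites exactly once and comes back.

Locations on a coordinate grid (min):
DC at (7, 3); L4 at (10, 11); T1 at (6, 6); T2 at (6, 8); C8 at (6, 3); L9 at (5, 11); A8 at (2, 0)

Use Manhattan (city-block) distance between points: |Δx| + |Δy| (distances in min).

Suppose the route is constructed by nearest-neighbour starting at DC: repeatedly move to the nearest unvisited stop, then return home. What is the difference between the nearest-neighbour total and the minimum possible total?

DC: C8=1, T1=4, T2=6, A8=8, L9=10, L4=11 ⇒ C8
C8: T1=3, T2=5, A8=7, L9=9, L4=12 ⇒ T1
T1: T2=2, L9=6, L4=9, A8=10 ⇒ T2
T2: L9=4, L4=7, A8=12 ⇒ L9
L9: L4=5, A8=14 ⇒ L4
L4: A8=19 ⇒ A8
NN route DC → C8 → T1 → T2 → L9 → L4 → A8 → DC costs 42.
Optimal: DC → L4 → L9 → T2 → T1 → C8 → A8 → DC costs 40 (by enumerating all 360 distinct tours).
Excess = 42 − 40 = 2.

Excess over optimum: 2 min.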